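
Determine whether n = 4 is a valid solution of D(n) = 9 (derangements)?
D(4) = (4-1)·[D(3) + D(2)] = 3·[2 + 1] = 9, which equals 9.
Final answer: Yes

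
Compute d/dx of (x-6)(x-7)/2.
(2x - 13)/2

Reasoning: d/dx[(x-6)(x-7)] = (x-7) + (x-6) = 2x - 13. Dividing by 2 gives (2x - 13)/2.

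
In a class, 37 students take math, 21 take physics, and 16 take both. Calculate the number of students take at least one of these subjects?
42

Working:
|A∪B| = |A|+|B|-|A∩B| = 37+21-16 = 42.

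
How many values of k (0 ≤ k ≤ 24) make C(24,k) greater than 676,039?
9

Explanation: Row 24 is unimodal and symmetric about k=24/2. C(24,7)=346,104 ≤ 676,039; C(24,8)=735,471 > 676,039; by symmetry C(24,k) > 676,039 for k = 8..16. That's 16 - 8 + 1 = 9 values.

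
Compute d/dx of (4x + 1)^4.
Chain rule: 4(4x+1)^{3} × 4 = 16(4x+1)^{3}.
Final answer: 16(4x + 1)^3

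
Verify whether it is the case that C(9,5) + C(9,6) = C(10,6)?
Pascal's identity: LHS = 126 + 84 = 210; RHS = C(10,6) = 210. Both sides agree, so the statement holds.
Final answer: True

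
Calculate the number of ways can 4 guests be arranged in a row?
24

Explanation: Arrangements of 4 distinct objects: 4! = 24.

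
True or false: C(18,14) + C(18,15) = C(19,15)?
Pascal's identity C(n,k) + C(n,k+1) = C(n+1,k+1): 3,060 + 816 = 3,876 = C(19,15).
Final answer: True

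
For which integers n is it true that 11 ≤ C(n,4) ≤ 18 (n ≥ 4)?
6

Working:
C(5,4)=5; C(6,4)=15; C(7,4)=35. So valid n = 6.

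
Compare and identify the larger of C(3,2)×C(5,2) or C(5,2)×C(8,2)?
C(3,2)×C(5,2)=30, C(5,2)×C(8,2)=280.
Final answer: C(5,2)×C(8,2)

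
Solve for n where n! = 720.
6

n! is strictly increasing. 4! = 24, 5! = 120, 6! = 720 ✓. So n = 6.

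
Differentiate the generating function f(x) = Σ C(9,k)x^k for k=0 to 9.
Σ k·C(9,k)x^(k-1) for k=1 to 9

Working:
Term-by-term differentiation gives Σ k·C(9,k)x^{k-1} for k=1 to 9.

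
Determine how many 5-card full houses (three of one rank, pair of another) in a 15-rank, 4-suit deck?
5,040

Solution: Triple rank: 15. Triple suits: C(4,3)=4. Pair rank: 14. Pair suits: C(4,2)=6. Total: 5,040.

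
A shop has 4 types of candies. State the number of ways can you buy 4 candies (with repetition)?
35

Explanation: Stars and bars: C(4+4-1, 4) = C(7, 4) = 35.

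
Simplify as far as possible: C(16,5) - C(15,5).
1,365

C(16,5) - C(15,5) = C(15,4) = 1,365.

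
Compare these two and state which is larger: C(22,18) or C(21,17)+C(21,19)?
C(22,18)

Explanation: C(22,18)=7,315; C(21,17)+C(21,19)=5,985+210=6,195.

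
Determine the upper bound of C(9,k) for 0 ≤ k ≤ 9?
126

Working:
Maximum at k = 4 or k = 5: C(9,4) = 126.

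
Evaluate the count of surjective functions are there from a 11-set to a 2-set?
2,046
Onto functions = 2! × S(11,2)
First compute S(11,2) via recurrence:
Using the Stirling recurrence: S(n,k) = k·S(n-1,k) + S(n-1,k-1)
S(11,2) = 2·S(10,2) + S(10,1)
         = 2·511 + 1
         = 1022 + 1
         = 1,023
Then: 2 × 1023 = 2,046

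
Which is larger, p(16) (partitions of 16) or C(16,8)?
C(16,8)

Explanation: Pentagonal recurrence p(n) = p(n−1) + p(n−2) − p(n−5) − p(n−7) + …: p(16) = p(15) + p(14) − p(11) − p(9) + p(4) + p(1) = 176 + 135 − 56 − 30 + 5 + 1 = 231; C(16,8) = 12,870.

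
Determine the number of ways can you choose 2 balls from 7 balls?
21

Explanation: C(7,2) = 7! / (2! × (7-2)!)
         = 7! / (2! × 5!)
         = 21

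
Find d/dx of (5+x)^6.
6(5+x)^5

Explanation: Using the power rule: d/dx (5+x)^6 = 6(5+x)^{5}.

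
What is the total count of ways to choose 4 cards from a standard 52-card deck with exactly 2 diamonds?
57,798

Working:
13 diamonds and 39 non-diamonds: C(13,2) × C(39,2) = 78 × 741 = 57,798.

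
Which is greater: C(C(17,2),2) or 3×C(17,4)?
C(C(17,2),2)

Reasoning: C(C(17,2),2)=9,180, 3×C(17,4)=7,140.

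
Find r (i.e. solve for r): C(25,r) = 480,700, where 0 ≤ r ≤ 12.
C(25,r) is increasing for 0 ≤ r ≤ 12. Stepping up (C(25,r+1) = C(25,r)·(25−r)/(r+1)): C(25,1) = 25, C(25,2) = 300, C(25,3) = 2,300, C(25,4) = 12,650, C(25,5) = 53,130, C(25,6) = 177,100, C(25,7) = 480,700 ✓. So r = 7.

Answer: 7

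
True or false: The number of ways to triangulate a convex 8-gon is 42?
False

Solution: Triangulations of a convex 8-gon are counted by the Catalan number C_6: C_6 = C(12,6)/(6+1) = 924/7 = 132.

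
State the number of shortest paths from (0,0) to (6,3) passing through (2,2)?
To (2,2): C(4,2)=6. From there: C(5,4)=5. Total: 30.
Final answer: 30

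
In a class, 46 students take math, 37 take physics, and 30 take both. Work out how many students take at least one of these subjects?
53

Explanation: |A∪B| = |A|+|B|-|A∩B| = 46+37-30 = 53.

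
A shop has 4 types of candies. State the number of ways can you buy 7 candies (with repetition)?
120

Working:
Stars and bars: C(7+4-1, 7) = C(10, 7) = 120.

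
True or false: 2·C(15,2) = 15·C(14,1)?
Absorption identity k·C(n,k) = n·C(n-1,k-1). LHS = 2·105 = 210; RHS = 15·14 = 210.
Final answer: True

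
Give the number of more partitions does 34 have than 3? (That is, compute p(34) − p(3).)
12,307
Pentagonal recurrence p(n) = p(n−1) + p(n−2) − p(n−5) − p(n−7) + …: p(34) = p(33) + p(32) − p(29) − p(27) + p(22) + p(19) − p(12) − p(8) = 10,143 + 8,349 − 4,565 − 3,010 + 1,002 + 490 − 77 − 22 = 12,310.
p(3) = p(2) + p(1) = 2 + 1 = 3.
Difference = 12,310 − 3 = 12,307.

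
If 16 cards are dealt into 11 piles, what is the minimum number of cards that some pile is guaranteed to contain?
2

Explanation: Pigeonhole: ⌈16/11⌉ = 2.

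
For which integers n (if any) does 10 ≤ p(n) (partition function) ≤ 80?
6, 7, 8, 9, 10, 11, 12

Tabulating p(n) via p(n) = p(n−1) + p(n−2) − p(n−5) − p(n−7) + …: p(5)=7; p(6)=11; p(7)=15; p(8)=22; p(9)=30; p(10)=42; p(11)=56; p(12)=77; p(13)=101. So valid n = 6, 7, 8, 9, 10, 11, 12.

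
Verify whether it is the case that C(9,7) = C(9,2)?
True

Solution: Symmetry C(n,k) = C(n,n-k): C(9,7) = 36 and C(9,2) = 36. Both sides agree, so the statement holds.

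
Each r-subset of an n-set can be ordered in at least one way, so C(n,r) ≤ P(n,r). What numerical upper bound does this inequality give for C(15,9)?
1,816,214,400

Reasoning: P(15,9) = 15·14·13·12·11·10·9·8·7 = 1,816,214,400, so C(15,9) ≤ 1,816,214,400. (The bound is loose by a factor of 9! = 362,880: C(15,9) = 1,816,214,400/362,880 = 5,005.)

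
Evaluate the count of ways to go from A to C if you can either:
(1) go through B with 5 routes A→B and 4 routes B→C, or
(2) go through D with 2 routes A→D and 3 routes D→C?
Route via B: 5×4=20. Route via D: 2×3=6. Total: 26.
Final answer: 26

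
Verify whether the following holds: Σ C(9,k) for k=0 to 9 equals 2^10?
False

Explanation: Binomial theorem: Σ C(9,k) = (1+1)^9 = 2^9 = 512; RHS 2^10 = 1,024.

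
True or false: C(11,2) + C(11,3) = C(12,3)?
True

Reasoning: Pascal's identity: LHS = 55 + 165 = 220; RHS = C(12,3) = 220. Both sides agree, so the statement holds.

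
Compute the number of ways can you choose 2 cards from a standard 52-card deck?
1,326

Working:
C(52,2) = 1,326.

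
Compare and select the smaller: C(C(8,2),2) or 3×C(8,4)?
3×C(8,4)

Reasoning: C(C(8,2),2)=378, 3×C(8,4)=210.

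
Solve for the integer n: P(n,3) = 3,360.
16

Reasoning: P(n,3) = n(n−1)(n−2) is increasing in n; n(n−1)(n−2) ≈ (n−1)^3 = 3,360 gives n ≈ 16.0. Check: P(14,3) = 2,184, P(15,3) = 2,730, P(16,3) = 3,360 ✓. So n = 16.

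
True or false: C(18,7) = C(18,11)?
True

Solution: C(18,7) = C(18,18-7) by the symmetry property; both equal 31,824.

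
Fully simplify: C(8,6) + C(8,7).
By Pascal's identity: C(9,7) = 36.
Final answer: 36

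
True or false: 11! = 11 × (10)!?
True

Explanation: By definition n! = n × (n-1)!, so 11! = 11 × 10!.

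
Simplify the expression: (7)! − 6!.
4,320

Reasoning: (7)! − 6! = (7)·6! − 6! = (7−1)·6! = 6·6! = 4,320.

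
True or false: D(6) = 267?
False
Derangements of 6 elements: D(6) = (6-1)·[D(5) + D(4)] = 5·[44 + 9] = 265.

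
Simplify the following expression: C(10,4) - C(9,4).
84

Working:
C(10,4) - C(9,4) = C(9,3) = 84.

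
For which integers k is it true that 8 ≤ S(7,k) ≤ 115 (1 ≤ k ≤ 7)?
2, 6

Working:
S(7,1)=1; S(7,2)=63; S(7,3)=301; S(7,4)=350; S(7,5)=140; S(7,6)=21; S(7,7)=1. So valid k = 2, 6.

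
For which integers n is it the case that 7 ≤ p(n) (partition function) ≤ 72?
5, 6, 7, 8, 9, 10, 11

Working:
Tabulating p(n) via p(n) = p(n−1) + p(n−2) − p(n−5) − p(n−7) + …: p(4)=5; p(5)=7; p(6)=11; p(7)=15; p(8)=22; p(9)=30; p(10)=42; p(11)=56; p(12)=77. So valid n = 5, 6, 7, 8, 9, 10, 11.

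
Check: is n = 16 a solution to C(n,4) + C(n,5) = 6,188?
Yes

Reasoning: C(16,4) + C(16,5) = 1,820 + 4,368 = 6,188, which equals 6,188.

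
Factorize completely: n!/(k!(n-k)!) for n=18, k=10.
C(18,10) = 43,758

This is the binomial coefficient C(18,10) = 43,758.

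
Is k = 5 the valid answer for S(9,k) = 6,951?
Yes

Explanation: S(9,5) = 5·S(8,5) + S(8,4) = 5·1,050 + 1,701 = 6,951, which equals 6,951.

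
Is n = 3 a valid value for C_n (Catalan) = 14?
C_3 = C(6,3)/(3+1) = 20/4 = 5, which does not equal 14.
Final answer: No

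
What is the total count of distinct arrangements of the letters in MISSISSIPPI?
34,650

Solution: Word has 11 letters (M=1, I=4, S=4, P=2). Arrangements: 11!/Π(k!) = 34,650.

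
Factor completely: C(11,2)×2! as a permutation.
P(11,2)

Working:
C(11,2)×2! = [11!/(2!(9)!)]×2! = 11!/(9)! = P(11,2) = 110.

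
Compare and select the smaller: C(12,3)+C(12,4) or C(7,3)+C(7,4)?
C(7,3)+C(7,4)
First=715, Second=70.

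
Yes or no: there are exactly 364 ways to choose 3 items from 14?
Yes
C(14,3) = 364.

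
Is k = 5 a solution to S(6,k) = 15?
Yes

S(6,5) = 5·S(5,5) + S(5,4) = 5·1 + 10 = 15, which equals 15.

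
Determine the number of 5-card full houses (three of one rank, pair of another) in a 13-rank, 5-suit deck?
15,600

Explanation: Triple rank: 13. Triple suits: C(5,3)=10. Pair rank: 12. Pair suits: C(5,2)=10. Total: 15,600.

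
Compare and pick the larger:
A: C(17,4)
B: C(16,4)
A=C(17,4)=2,380, B=C(16,4)=1,820.
Final answer: A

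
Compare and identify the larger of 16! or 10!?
16!

Solution: 16!=20,922,789,888,000, 10!=3,628,800. 16! > 10!.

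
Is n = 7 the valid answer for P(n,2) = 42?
P(7,2) = 7·6 = 42, which equals 42.

Answer: Yes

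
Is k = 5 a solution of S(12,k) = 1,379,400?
Yes

Working:
S(12,5) = 5·S(11,5) + S(11,4) = 5·246,730 + 145,750 = 1,379,400, which equals 1,379,400.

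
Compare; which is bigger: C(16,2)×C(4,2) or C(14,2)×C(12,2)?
C(16,2)×C(4,2)=720, C(14,2)×C(12,2)=6,006.
Final answer: C(14,2)×C(12,2)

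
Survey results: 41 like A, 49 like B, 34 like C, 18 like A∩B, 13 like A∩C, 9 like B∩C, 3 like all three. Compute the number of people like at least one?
|A∪B∪C| = 41+49+34-18-13-9+3 = 87.
Final answer: 87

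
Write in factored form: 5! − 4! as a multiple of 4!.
4 × 4! = 96

Reasoning: 5! − 4! = 5·4! − 4! = (5 − 1)·4! = 4 × 4! = 96.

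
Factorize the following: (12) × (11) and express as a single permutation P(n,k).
P(12,2) = 12!/(10)!
Product of 2 consecutive descending integers starting at 12: P(12,2) = 12!/10! = 132.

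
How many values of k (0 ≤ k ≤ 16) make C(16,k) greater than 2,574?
7

Reasoning: Row 16 is unimodal and symmetric about k=16/2. C(16,4)=1,820 ≤ 2,574; C(16,5)=4,368 > 2,574; by symmetry C(16,k) > 2,574 for k = 5..11. That's 11 - 5 + 1 = 7 values.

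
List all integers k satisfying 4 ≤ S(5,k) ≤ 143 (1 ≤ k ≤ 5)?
2, 3, 4

Working:
S(5,1)=1; S(5,2)=15; S(5,3)=25; S(5,4)=10; S(5,5)=1. So valid k = 2, 3, 4.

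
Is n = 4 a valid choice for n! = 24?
Yes

4! = 4·3! = 4·6 = 24, which equals 24.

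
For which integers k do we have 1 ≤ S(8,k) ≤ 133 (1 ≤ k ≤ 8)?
1, 2, 7, 8

Reasoning: S(8,1)=1; S(8,2)=127; S(8,3)=966; S(8,4)=1,701; S(8,5)=1,050; S(8,6)=266; S(8,7)=28; S(8,8)=1. So valid k = 1, 2, 7, 8.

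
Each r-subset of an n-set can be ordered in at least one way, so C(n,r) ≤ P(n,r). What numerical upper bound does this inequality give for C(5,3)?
P(5,3) = 5·4·3 = 60, so C(5,3) ≤ 60. (The bound is loose by a factor of 3! = 6: C(5,3) = 60/6 = 10.)

Answer: 60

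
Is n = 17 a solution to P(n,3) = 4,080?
P(17,3) = 17·16·15 = 4,080, which equals 4,080.

Answer: Yes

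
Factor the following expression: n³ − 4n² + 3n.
n³ − 4n² + 3n = n(n² − 4n + 3) = n(n − 1)(n − 3).
Final answer: n(n − 1)(n − 3)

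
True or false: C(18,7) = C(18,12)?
C(18,7) = 31,824 but C(18,12) = 18,564; symmetry gives C(18,7) = C(18,11), not C(18,12).

Answer: False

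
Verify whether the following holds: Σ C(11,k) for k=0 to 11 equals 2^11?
True
Binomial theorem: Σ C(11,k) = (1+1)^11 = 2^11 = 2,048; RHS 2^11 = 2,048.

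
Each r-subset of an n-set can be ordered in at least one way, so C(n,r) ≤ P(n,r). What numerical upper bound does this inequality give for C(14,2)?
182

Working:
P(14,2) = 14·13 = 182, so C(14,2) ≤ 182. (The bound is loose by a factor of 2! = 2: C(14,2) = 182/2 = 91.)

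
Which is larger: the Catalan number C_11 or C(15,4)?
C_11

C_11 = C(22,11)/(11+1) = 705,432/12 = 58,786; C(15,4) = 1,365.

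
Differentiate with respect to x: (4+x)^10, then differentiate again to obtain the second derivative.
90(4+x)^8

Working:
First derivative: 10(4+x)^{9}. Second derivative: 10·9·(4+x)^{8} = 90(4+x)^{8}.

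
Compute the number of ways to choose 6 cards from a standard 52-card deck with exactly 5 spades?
50,193

Solution: 13 spades and 39 non-spades: C(13,5) × C(39,1) = 1287 × 39 = 50,193.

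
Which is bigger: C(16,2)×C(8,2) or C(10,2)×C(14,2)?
C(16,2)×C(8,2)=3,360, C(10,2)×C(14,2)=4,095.

Answer: C(10,2)×C(14,2)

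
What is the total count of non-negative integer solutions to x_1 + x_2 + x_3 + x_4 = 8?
165
C(8+4-1, 4-1) = 165.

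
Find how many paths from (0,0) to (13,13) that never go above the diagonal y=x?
742,900

Explanation: Counted by the Catalan number C_13: C_13 = C(26,13)/(13+1) = 10,400,600/14 = 742,900.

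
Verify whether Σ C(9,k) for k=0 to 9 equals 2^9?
True

Solution: Binomial theorem: Σ C(9,k) = (1+1)^9 = 2^9 = 512; RHS 2^9 = 512.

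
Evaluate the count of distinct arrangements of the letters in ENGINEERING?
Word has 11 letters (E=3, N=3, G=2, I=2, R=1). Arrangements: 11!/Π(k!) = 277,200.
Final answer: 277,200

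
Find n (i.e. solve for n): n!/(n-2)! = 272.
17

Working:
n!/(n-2)! = n×(n-1), a product of 2 consecutive integers ≈ (n−0.5)^2. 272^(1/2) + 0.5 ≈ 17.0; check n = 17: 17×16 = 272 ✓. So n = 17.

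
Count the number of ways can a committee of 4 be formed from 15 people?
C(15,4) = 15! / (4! × (15-4)!)
         = 15! / (4! × 11!)
         = 1,365
Final answer: 1,365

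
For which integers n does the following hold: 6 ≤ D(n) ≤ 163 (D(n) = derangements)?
4, 5

Explanation: Using D(n) = (n−1)[D(n−1) + D(n−2)] with D(1)=0, D(2)=1: D(3)=2; D(4)=9; D(5)=44; D(6)=265. So valid n = 4, 5.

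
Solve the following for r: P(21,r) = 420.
2

Solution: P(21,r) = 21·20·…·(21−r+1), a product of r factors. Multiplying down from 21: 21 = 21; 21·20 = 420 ✓ (2 factors). So r = 2.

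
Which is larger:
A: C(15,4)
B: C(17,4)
B

Explanation: A=C(15,4)=1,365, B=C(17,4)=2,380.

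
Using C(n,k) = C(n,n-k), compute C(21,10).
352,716
C(21,10) = C(21,11) = 352,716.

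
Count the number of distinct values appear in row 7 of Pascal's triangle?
4

Row 7 has entries C(7,0)..C(7,7); by symmetry C(7,k)=C(7,7-k), giving 4 distinct values.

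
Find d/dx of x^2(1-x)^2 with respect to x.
Product rule: 2x^{1}(1-x)^{2} + x^2·(-2)(1-x)^{1}.
Final answer: 2x^1(1-x)^2 - 2x^2(1-x)^1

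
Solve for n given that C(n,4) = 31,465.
31

Working:
C(n,4) = n(n−1)(n−2)(n−3)/4! is increasing in n, and n(n−1)(n−2)(n−3) = 4!·31,465 = 755,160 ≈ (n−1.5)^4 gives n ≈ 31.0. Check: C(29,4) = 23,751, C(30,4) = 27,405, C(31,4) = 31,465 ✓. So n = 31.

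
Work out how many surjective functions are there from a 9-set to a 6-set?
1,905,120

Explanation: Onto functions = 6! × S(9,6)
First compute S(9,6) via recurrence:
Using the Stirling recurrence: S(n,k) = k·S(n-1,k) + S(n-1,k-1)
S(9,6) = 6·S(8,6) + S(8,5)
         = 6·266 + 1050
         = 1596 + 1050
         = 2,646
Then: 720 × 2646 = 1,905,120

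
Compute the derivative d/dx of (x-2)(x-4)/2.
d/dx[(x-2)(x-4)] = (x-4) + (x-2) = 2x - 6. Dividing by 2 gives (2x - 6)/2.
Final answer: (2x - 6)/2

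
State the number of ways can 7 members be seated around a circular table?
720

Solution: Circular arrangements: (7-1)! = 720.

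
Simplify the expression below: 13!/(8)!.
This equals 13×12×...×9 = 154,440.

Answer: 154,440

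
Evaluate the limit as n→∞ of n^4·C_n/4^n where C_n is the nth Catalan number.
∞

Explanation: C_n ~ 4^n/(n^(3/2)√π), so n^4·C_n/4^n ~ n^(4 − 3/2)/√π → ∞.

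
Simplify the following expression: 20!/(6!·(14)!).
This is C(20,6) = 38,760.
Final answer: 38,760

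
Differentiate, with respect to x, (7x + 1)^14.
Chain rule: 14(7x+1)^{13} × 7 = 98(7x+1)^{13}.

Answer: 98(7x + 1)^13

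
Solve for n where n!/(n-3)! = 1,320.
n!/(n-3)! = n×(n-1)×(n-2), a product of 3 consecutive integers ≈ (n−1)^3. 1,320^(1/3) + 1 ≈ 12.0; check n = 12: 12×11×10 = 1,320 ✓. So n = 12.
Final answer: 12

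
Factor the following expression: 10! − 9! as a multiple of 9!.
9 × 9! = 3,265,920

Reasoning: 10! − 9! = 10·9! − 9! = (10 − 1)·9! = 9 × 9! = 3,265,920.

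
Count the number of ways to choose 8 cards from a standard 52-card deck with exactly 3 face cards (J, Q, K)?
12 face cards and 40 non-face cards: C(12,3) × C(40,5) = 220 × 658,008 = 144,761,760.

Answer: 144,761,760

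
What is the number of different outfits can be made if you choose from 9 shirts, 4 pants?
36

Explanation: By the multiplication principle: 9 × 4 = 36.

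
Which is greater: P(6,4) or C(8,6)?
P(6,4)=360, C(8,6)=28.

Answer: P(6,4)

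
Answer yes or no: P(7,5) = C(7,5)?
No

Reasoning: P(7,5) = 2,520 but C(7,5) = 21; they differ by a factor of 5! = 120, so the statement does not hold.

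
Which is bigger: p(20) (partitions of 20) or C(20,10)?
C(20,10)

Working:
Pentagonal recurrence p(n) = p(n−1) + p(n−2) − p(n−5) − p(n−7) + …: p(20) = p(19) + p(18) − p(15) − p(13) + p(8) + p(5) = 490 + 385 − 176 − 101 + 22 + 7 = 627; C(20,10) = 184,756.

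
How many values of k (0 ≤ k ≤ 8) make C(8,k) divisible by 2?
Checking C(8,k) mod 2 for k = 0..8: divisible at k = 1, 2, 3, 4, 5, 6, 7. That's 7 values.

Answer: 7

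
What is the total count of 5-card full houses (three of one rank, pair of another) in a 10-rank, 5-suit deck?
Triple rank: 10. Triple suits: C(5,3)=10. Pair rank: 9. Pair suits: C(5,2)=10. Total: 9,000.
Final answer: 9,000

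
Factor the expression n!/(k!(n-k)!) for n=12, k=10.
This is the binomial coefficient C(12,10) = 66.
Final answer: C(12,10) = 66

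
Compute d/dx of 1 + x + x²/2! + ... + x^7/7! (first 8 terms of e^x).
Differentiating term by term gives the first 7 terms of e^x.

Answer: 1 + x + x²/2! + ... + x^6/6!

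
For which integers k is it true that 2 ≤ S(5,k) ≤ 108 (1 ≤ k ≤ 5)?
2, 3, 4

Explanation: S(5,1)=1; S(5,2)=15; S(5,3)=25; S(5,4)=10; S(5,5)=1. So valid k = 2, 3, 4.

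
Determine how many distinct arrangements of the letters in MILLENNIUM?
226,800

Explanation: Word has 10 letters (M=2, I=2, L=2, E=1, N=2, U=1). Arrangements: 10!/Π(k!) = 226,800.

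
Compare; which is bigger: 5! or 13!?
5!=120, 13!=6,227,020,800. 13! > 5!.

Answer: 13!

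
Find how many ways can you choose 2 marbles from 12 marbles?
66

Reasoning: C(12,2) = 12! / (2! × (12-2)!)
         = 12! / (2! × 10!)
         = 66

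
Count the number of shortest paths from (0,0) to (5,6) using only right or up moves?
462

Working:
Choose 5 rights from 11 moves: C(11,5) = 462.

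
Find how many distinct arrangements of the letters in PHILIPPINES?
Word has 11 letters (P=3, H=1, I=3, L=1, N=1, E=1, S=1). Arrangements: 11!/Π(k!) = 1,108,800.
Final answer: 1,108,800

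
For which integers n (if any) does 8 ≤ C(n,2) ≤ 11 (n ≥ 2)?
C(4,2)=6; C(5,2)=10; C(6,2)=15. So valid n = 5.

Answer: 5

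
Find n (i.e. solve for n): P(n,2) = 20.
5

Solution: P(n,2) = n(n−1) is increasing in n; n(n−1) ≈ (n−0.5)^2 = 20 gives n ≈ 5.0. Check: P(3,2) = 6, P(4,2) = 12, P(5,2) = 20 ✓. So n = 5.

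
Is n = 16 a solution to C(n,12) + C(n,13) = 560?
No

C(16,12) + C(16,13) = 1,820 + 560 = 2,380, which does not equal 560.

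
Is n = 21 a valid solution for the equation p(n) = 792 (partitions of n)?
Yes

Reasoning: Pentagonal recurrence p(n) = p(n−1) + p(n−2) − p(n−5) − p(n−7) + …: p(21) = p(20) + p(19) − p(16) − p(14) + p(9) + p(6) = 627 + 490 − 231 − 135 + 30 + 11 = 792, which equals 792.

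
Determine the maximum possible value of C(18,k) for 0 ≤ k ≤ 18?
48,620

Reasoning: Maximum at k = 9: C(18,9) = 48,620.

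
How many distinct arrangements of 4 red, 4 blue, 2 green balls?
3,150

Multinomial: 10!/(4! × 4! × 2!) = 3,150.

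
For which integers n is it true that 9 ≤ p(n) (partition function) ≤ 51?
6, 7, 8, 9, 10

Tabulating p(n) via p(n) = p(n−1) + p(n−2) − p(n−5) − p(n−7) + …: p(5)=7; p(6)=11; p(7)=15; p(8)=22; p(9)=30; p(10)=42; p(11)=56. So valid n = 6, 7, 8, 9, 10.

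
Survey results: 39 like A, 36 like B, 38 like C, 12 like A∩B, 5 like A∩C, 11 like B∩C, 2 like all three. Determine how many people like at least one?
87

Working:
|A∪B∪C| = 39+36+38-12-5-11+2 = 87.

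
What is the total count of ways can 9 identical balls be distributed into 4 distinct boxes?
220

Solution: C(9+4-1, 4-1) = C(12, 3) = 220.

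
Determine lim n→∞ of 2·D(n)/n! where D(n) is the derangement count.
2/e

D(n)/n! → 1/e, so 2·D(n)/n! → 2/e.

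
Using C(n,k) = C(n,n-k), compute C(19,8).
C(19,8) = C(19,11) = 75,582.

Answer: 75,582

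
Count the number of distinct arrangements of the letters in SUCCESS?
420

Word has 7 letters (S=3, U=1, C=2, E=1). Arrangements: 7!/Π(k!) = 420.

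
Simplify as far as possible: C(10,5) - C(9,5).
126

Explanation: C(10,5) - C(9,5) = C(9,4) = 126.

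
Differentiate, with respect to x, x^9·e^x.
(9x^8 + x^9)e^x

Explanation: Product rule: d/dx[x^9]·e^x + x^9·d/dx[e^x] = 9x^{8}e^x + x^9e^x.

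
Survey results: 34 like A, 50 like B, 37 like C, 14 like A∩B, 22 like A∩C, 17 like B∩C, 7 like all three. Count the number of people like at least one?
75

Explanation: |A∪B∪C| = 34+50+37-14-22-17+7 = 75.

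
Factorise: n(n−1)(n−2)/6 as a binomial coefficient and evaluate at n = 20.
C(n,3); C(20,3) = 1,140

n(n−1)(n−2)/6 = n!/(3!(n−3)!) = C(n,3). At n = 20: C(20,3) = 1,140.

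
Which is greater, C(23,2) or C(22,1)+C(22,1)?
C(23,2)

C(23,2)=253; C(22,1)+C(22,1)=22+22=44.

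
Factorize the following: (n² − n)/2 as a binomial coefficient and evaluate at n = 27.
C(n,2); C(27,2) = 351

Working:
(n² − n)/2 = n(n−1)/2 = C(n,2). At n = 27: C(27,2) = 351.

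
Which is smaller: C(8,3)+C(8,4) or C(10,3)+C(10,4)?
C(8,3)+C(8,4)

Explanation: First=126, Second=330.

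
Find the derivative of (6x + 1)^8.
Chain rule: 8(6x+1)^{7} × 6 = 48(6x+1)^{7}.

Answer: 48(6x + 1)^7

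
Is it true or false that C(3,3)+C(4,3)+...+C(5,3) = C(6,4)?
True

Explanation: Hockey stick identity gives Σ = C(6,4) = 15; RHS C(6,4) = 15.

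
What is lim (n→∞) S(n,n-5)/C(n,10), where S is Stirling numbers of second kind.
The leading term of S(n,n-5) as a polynomial in n is (9)!!·C(n,10), so the ratio → (9)!! = 945.

Answer: 945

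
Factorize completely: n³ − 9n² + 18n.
n(n − 3)(n − 6)

Explanation: n³ − 9n² + 18n = n(n² − 9n + 18) = n(n − 3)(n − 6).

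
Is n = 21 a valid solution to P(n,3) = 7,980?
Yes

P(21,3) = 21·20·19 = 7,980, which equals 7,980.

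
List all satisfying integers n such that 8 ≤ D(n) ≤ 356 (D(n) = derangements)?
4, 5, 6

Reasoning: Using D(n) = (n−1)[D(n−1) + D(n−2)] with D(1)=0, D(2)=1: D(3)=2; D(4)=9; D(5)=44; D(6)=265; D(7)=1,854. So valid n = 4, 5, 6.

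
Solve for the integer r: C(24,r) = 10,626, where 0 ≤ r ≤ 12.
4

Solution: C(24,r) is increasing for 0 ≤ r ≤ 12. Stepping up (C(24,r+1) = C(24,r)·(24−r)/(r+1)): C(24,1) = 24, C(24,2) = 276, C(24,3) = 2,024, C(24,4) = 10,626 ✓. So r = 4.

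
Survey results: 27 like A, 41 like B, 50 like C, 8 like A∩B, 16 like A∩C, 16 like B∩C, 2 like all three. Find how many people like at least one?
80

Explanation: |A∪B∪C| = 27+41+50-8-16-16+2 = 80.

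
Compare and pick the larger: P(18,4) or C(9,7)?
P(18,4)=73,440, C(9,7)=36.
Final answer: P(18,4)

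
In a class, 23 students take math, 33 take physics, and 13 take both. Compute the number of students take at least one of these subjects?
43

Explanation: |A∪B| = |A|+|B|-|A∩B| = 23+33-13 = 43.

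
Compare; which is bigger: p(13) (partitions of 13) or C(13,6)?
C(13,6)

Reasoning: Pentagonal recurrence p(n) = p(n−1) + p(n−2) − p(n−5) − p(n−7) + …: p(13) = p(12) + p(11) − p(8) − p(6) + p(1) = 77 + 56 − 22 − 11 + 1 = 101; C(13,6) = 1,716.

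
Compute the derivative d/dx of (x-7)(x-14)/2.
(2x - 21)/2

Working:
d/dx[(x-7)(x-14)] = (x-14) + (x-7) = 2x - 21. Dividing by 2 gives (2x - 21)/2.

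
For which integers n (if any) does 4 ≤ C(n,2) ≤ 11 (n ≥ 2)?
4, 5

Solution: C(3,2)=3; C(4,2)=6; C(5,2)=10; C(6,2)=15. So valid n = 4, 5.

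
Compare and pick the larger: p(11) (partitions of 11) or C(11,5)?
C(11,5)
Pentagonal recurrence p(n) = p(n−1) + p(n−2) − p(n−5) − p(n−7) + …: p(11) = p(10) + p(9) − p(6) − p(4) = 42 + 30 − 11 − 5 = 56; C(11,5) = 462.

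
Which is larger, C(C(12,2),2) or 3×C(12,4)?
C(C(12,2),2)

Reasoning: C(C(12,2),2)=2,145, 3×C(12,4)=1,485.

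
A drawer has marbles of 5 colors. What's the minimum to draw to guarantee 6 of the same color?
Worst case: 5 of each = 25. One more: 26.
Final answer: 26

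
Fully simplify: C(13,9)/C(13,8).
5/9

C(n,k+1)/C(n,k) = (n−k)/(k+1). Here (13−8)/(8+1) = 5/9 = 5/9.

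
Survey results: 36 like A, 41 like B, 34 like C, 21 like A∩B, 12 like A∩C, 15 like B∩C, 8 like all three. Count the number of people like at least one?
71
|A∪B∪C| = 36+41+34-21-12-15+8 = 71.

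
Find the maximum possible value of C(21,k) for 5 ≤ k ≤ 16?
352,716

Working:
C(21,k) is maximised at the centre of the row: C(21,10) = 352,716.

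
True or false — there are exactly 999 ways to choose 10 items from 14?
False

Solution: C(14,10) = 1,001 ≠ 999.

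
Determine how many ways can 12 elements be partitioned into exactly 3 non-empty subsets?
This equals S(12,3), the Stirling number of the 2nd kind.
Using the Stirling recurrence: S(n,k) = k·S(n-1,k) + S(n-1,k-1)
S(12,3) = 3·S(11,3) + S(11,2)
         = 3·28501 + 1023
         = 85503 + 1023
         = 86,526

Answer: 86,526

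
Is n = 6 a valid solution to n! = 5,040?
No
6! = 6·5! = 6·120 = 720, which does not equal 5,040.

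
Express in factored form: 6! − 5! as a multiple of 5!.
5 × 5! = 600

Working:
6! − 5! = 6·5! − 5! = (6 − 1)·5! = 5 × 5! = 600.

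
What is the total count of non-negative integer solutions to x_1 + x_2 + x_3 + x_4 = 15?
816
C(15+4-1, 4-1) = 816.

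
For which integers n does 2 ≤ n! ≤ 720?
2, 3, 4, 5, 6

Explanation: n! is strictly increasing; 2! = 2 and 6! = 720, so valid n = 2, 3, 4, 5, 6.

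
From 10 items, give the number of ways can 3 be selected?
120

C(10,3) = 10! / (3! × (10-3)!)
         = 10! / (3! × 7!)
         = 120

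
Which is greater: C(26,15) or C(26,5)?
C(26,15)=7,726,160, C(26,5)=65,780.
Final answer: C(26,15)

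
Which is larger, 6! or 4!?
6!

Reasoning: 6!=720, 4!=24. 6! > 4!.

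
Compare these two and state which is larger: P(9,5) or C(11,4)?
P(9,5)

Working:
P(9,5)=15,120, C(11,4)=330.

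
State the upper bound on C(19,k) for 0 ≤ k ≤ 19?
92,378

Reasoning: Maximum at k = 9 or k = 10: C(19,9) = 92,378.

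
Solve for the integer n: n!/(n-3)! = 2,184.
14

n!/(n-3)! = n×(n-1)×(n-2), a product of 3 consecutive integers ≈ (n−1)^3. 2,184^(1/3) + 1 ≈ 14.0; check n = 14: 14×13×12 = 2,184 ✓. So n = 14.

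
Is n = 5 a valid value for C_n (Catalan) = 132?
No

C_5 = C(10,5)/(5+1) = 252/6 = 42, which does not equal 132.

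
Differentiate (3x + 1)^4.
12(3x + 1)^3
Chain rule: 4(3x+1)^{3} × 3 = 12(3x+1)^{3}.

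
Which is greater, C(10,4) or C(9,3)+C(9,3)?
C(10,4)

Explanation: C(10,4)=210; C(9,3)+C(9,3)=84+84=168.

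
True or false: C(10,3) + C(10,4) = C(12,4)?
Pascal's identity gives C(11,4) = 330, whereas C(12,4) = 495.
Final answer: False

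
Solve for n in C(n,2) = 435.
30

Working:
C(n,2) = n(n−1)/2! is increasing in n, and n(n−1) = 2!·435 = 870 ≈ (n−0.5)^2 gives n ≈ 30.0. Check: C(28,2) = 378, C(29,2) = 406, C(30,2) = 435 ✓. So n = 30.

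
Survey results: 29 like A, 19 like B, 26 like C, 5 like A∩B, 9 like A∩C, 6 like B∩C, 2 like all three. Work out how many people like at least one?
56

Working:
|A∪B∪C| = 29+19+26-5-9-6+2 = 56.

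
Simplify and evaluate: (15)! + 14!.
(15)! + 14! = (15)·14! + 14! = (15+1)·14! = 16·14! = 1,394,852,659,200.
Final answer: 1,394,852,659,200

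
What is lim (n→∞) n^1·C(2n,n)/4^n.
∞

C(2n,n) ~ 4^n/√(πn), so n^1·C(2n,n)/4^n ~ n^(1 − 1/2)/√π → ∞.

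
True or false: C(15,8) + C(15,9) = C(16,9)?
True

Working:
Pascal's identity C(n,k) + C(n,k+1) = C(n+1,k+1): 6,435 + 5,005 = 11,440 = C(16,9).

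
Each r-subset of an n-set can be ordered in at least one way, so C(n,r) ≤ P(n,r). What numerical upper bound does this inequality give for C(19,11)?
P(19,11) = 19·18·17·16·15·14·13·12·11·10·9 = 3,016,991,577,600, so C(19,11) ≤ 3,016,991,577,600. (The bound is loose by a factor of 11! = 39,916,800: C(19,11) = 3,016,991,577,600/39,916,800 = 75,582.)
Final answer: 3,016,991,577,600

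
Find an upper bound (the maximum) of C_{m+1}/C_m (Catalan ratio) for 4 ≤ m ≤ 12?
C_{m+1}/C_m = 2(2m+1)/(m+2), which increases with m. Maximum at m = 12: 2·25/14 = 25/7.
Final answer: 25/7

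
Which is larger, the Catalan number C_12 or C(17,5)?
C_12 = C(24,12)/(12+1) = 2,704,156/13 = 208,012; C(17,5) = 6,188.

Answer: C_12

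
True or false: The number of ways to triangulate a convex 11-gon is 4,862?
Triangulations of a convex 11-gon are counted by the Catalan number C_9: C_9 = C(18,9)/(9+1) = 48,620/10 = 4,862.
Final answer: True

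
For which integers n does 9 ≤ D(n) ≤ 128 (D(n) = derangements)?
4, 5

Explanation: Using D(n) = (n−1)[D(n−1) + D(n−2)] with D(1)=0, D(2)=1: D(3)=2; D(4)=9; D(5)=44; D(6)=265. So valid n = 4, 5.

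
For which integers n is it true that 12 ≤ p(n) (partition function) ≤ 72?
7, 8, 9, 10, 11

Tabulating p(n) via p(n) = p(n−1) + p(n−2) − p(n−5) − p(n−7) + …: p(6)=11; p(7)=15; p(8)=22; p(9)=30; p(10)=42; p(11)=56; p(12)=77. So valid n = 7, 8, 9, 10, 11.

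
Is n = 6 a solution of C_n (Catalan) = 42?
No
C_6 = C(12,6)/(6+1) = 924/7 = 132, which does not equal 42.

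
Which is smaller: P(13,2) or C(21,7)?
P(13,2)

P(13,2)=156, C(21,7)=116,280.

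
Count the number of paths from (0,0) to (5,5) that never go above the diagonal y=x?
42

Counted by the Catalan number C_5: C_5 = C(10,5)/(5+1) = 252/6 = 42.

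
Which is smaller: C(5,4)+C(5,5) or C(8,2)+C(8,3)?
C(5,4)+C(5,5)

Working:
First=6, Second=84.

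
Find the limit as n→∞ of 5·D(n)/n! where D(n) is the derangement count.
5/e

Reasoning: D(n)/n! → 1/e, so 5·D(n)/n! → 5/e.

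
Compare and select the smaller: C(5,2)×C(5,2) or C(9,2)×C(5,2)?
C(5,2)×C(5,2)

Explanation: C(5,2)×C(5,2)=100, C(9,2)×C(5,2)=360.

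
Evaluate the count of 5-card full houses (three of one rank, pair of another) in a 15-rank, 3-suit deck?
630

Solution: Triple rank: 15. Triple suits: C(3,3)=1. Pair rank: 14. Pair suits: C(3,2)=3. Total: 630.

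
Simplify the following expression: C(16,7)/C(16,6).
10/7

Reasoning: C(n,k+1)/C(n,k) = (n−k)/(k+1). Here (16−6)/(6+1) = 10/7 = 10/7.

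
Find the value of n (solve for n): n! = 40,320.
8

Working:
n! is strictly increasing. 6! = 720, 7! = 5,040, 8! = 40,320 ✓. So n = 8.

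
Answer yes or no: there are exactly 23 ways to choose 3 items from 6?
No

Reasoning: C(6,3) = 20 ≠ 23.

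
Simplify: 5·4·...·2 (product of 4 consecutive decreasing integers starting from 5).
120

Explanation: This is P(5,4) = 5!/(1)! = 120.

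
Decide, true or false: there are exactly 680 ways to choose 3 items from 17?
True

Explanation: C(17,3) = 680.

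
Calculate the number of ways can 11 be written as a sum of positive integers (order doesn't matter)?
56

Pentagonal recurrence p(n) = p(n−1) + p(n−2) − p(n−5) − p(n−7) + …: p(11) = p(10) + p(9) − p(6) − p(4) = 42 + 30 − 11 − 5 = 56.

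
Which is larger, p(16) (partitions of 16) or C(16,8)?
C(16,8)

Solution: Pentagonal recurrence p(n) = p(n−1) + p(n−2) − p(n−5) − p(n−7) + …: p(16) = p(15) + p(14) − p(11) − p(9) + p(4) + p(1) = 176 + 135 − 56 − 30 + 5 + 1 = 231; C(16,8) = 12,870.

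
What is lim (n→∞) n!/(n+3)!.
0

Explanation: n!/(n+3)! = 1/[(n+1)(n+2)(n+3)] → 0 as n → ∞.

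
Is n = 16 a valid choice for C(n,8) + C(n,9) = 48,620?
C(16,8) + C(16,9) = 12,870 + 11,440 = 24,310, which does not equal 48,620.
Final answer: No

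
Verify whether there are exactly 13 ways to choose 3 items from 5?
C(5,3) = 10 ≠ 13.
Final answer: False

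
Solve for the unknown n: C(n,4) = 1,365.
15
C(n,4) = n(n−1)(n−2)(n−3)/4! is increasing in n, and n(n−1)(n−2)(n−3) = 4!·1,365 = 32,760 ≈ (n−1.5)^4 gives n ≈ 15.0. Check: C(13,4) = 715, C(14,4) = 1,001, C(15,4) = 1,365 ✓. So n = 15.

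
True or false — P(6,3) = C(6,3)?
P(6,3) = 120 but C(6,3) = 20; they differ by a factor of 3! = 6, so the statement does not hold.
Final answer: False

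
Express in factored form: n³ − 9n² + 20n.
n³ − 9n² + 20n = n(n² − 9n + 20) = n(n − 4)(n − 5).
Final answer: n(n − 4)(n − 5)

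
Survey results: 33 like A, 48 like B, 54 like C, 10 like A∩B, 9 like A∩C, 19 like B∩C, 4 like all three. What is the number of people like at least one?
|A∪B∪C| = 33+48+54-10-9-19+4 = 101.
Final answer: 101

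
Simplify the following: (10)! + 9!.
3,991,680

(10)! + 9! = (10)·9! + 9! = (10+1)·9! = 11·9! = 3,991,680.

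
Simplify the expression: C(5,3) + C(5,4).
15

By Pascal's identity: C(6,4) = 15.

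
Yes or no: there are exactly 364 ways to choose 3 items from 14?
C(14,3) = 364.
Final answer: Yes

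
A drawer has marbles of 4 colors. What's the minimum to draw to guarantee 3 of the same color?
9
Worst case: 2 of each = 8. One more: 9.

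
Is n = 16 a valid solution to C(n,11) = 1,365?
No

Reasoning: C(16,11) = 16·15·14·13·12·11·10·9·8·7·6/11! = 174,356,582,400/39,916,800 = 4,368, which does not equal 1,365.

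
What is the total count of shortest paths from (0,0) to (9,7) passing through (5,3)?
To (5,3): C(8,5)=56. From there: C(8,4)=70. Total: 3,920.
Final answer: 3,920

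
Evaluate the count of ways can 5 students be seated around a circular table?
24

Explanation: Circular arrangements: (5-1)! = 24.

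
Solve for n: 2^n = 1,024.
10

Working:
2^10 = 1,024, so n = 10.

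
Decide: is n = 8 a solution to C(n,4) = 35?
No
C(8,4) = 8·7·6·5/4! = 1,680/24 = 70, which does not equal 35.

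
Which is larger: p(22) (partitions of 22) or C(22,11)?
Pentagonal recurrence p(n) = p(n−1) + p(n−2) − p(n−5) − p(n−7) + …: p(22) = p(21) + p(20) − p(17) − p(15) + p(10) + p(7) − p(0) = 792 + 627 − 297 − 176 + 42 + 15 − 1 = 1,002; C(22,11) = 705,432.

Answer: C(22,11)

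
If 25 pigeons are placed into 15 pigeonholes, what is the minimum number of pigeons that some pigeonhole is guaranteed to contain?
2

Working:
Pigeonhole: ⌈25/15⌉ = 2.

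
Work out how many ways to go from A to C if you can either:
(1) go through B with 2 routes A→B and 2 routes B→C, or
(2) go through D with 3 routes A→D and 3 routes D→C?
Route via B: 2×2=4. Route via D: 3×3=9. Total: 13.

Answer: 13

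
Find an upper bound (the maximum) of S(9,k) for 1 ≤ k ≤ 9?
7,770

Reasoning: Row S(9,k) for k = 1..9 (via S(n,k) = k·S(n−1,k) + S(n−1,k−1)): 1, 255, 3,025, 7,770, 6,951, 2,646, 462, 36, 1. The row is unimodal; maximum at k = 4: 7,770.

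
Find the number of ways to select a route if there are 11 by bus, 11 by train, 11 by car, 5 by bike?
38

Explanation: By the addition principle: 11 + 11 + 11 + 5 = 38.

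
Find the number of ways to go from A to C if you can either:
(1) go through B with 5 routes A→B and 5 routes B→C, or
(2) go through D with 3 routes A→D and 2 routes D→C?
31

Route via B: 5×5=25. Route via D: 3×2=6. Total: 31.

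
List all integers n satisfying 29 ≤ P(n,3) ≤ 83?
P(4,3)=24; P(5,3)=60; P(6,3)=120. So valid n = 5.
Final answer: 5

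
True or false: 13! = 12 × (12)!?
13! = 13 × 12! = 6,227,020,800, but 12 × 12! = 5,748,019,200.

Answer: False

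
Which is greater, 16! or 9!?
16!

16!=20,922,789,888,000, 9!=362,880. 16! > 9!.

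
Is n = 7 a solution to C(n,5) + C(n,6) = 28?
Yes
C(7,5) + C(7,6) = 21 + 7 = 28, which equals 28.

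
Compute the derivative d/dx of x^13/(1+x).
Quotient rule: [13x^{12}(1+x) - x^13]/(1+x)².
Final answer: (13x^12(1+x) - x^13)/(1+x)²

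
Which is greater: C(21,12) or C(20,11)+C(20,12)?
Equal

By Pascal's identity: C(21,12) = C(20,11)+C(20,12) = 293,930. Equal.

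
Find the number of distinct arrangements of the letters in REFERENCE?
7,560

Working:
Word has 9 letters (R=2, E=4, F=1, N=1, C=1). Arrangements: 9!/Π(k!) = 7,560.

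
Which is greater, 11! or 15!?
11!=39,916,800, 15!=1,307,674,368,000. 15! > 11!.

Answer: 15!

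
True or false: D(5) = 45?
False

Derangements of 5 elements: D(5) = (5-1)·[D(4) + D(3)] = 4·[9 + 2] = 44.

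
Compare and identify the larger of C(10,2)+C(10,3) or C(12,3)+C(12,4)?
C(12,3)+C(12,4)

Working:
First=165, Second=715.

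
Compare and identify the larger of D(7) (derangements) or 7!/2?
D(7) = (7-1)·[D(6) + D(5)] = 6·[265 + 44] = 1,854; 7!/2 = 5,040/2 = 2,520.
Final answer: 7!/2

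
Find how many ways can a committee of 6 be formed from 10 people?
C(10,6) = 10! / (6! × (10-6)!)
         = 10! / (6! × 4!)
         = 210

Answer: 210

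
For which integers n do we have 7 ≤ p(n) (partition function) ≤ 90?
5, 6, 7, 8, 9, 10, 11, 12

Explanation: Tabulating p(n) via p(n) = p(n−1) + p(n−2) − p(n−5) − p(n−7) + …: p(4)=5; p(5)=7; p(6)=11; p(7)=15; p(8)=22; p(9)=30; p(10)=42; p(11)=56; p(12)=77; p(13)=101. So valid n = 5, 6, 7, 8, 9, 10, 11, 12.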